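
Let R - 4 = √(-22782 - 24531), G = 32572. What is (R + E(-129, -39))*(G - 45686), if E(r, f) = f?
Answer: 458990 - 39342*I*√5257 ≈ 4.5899e+5 - 2.8525e+6*I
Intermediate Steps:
R = 4 + 3*I*√5257 (R = 4 + √(-22782 - 24531) = 4 + √(-47313) = 4 + 3*I*√5257 ≈ 4.0 + 217.52*I)
(R + E(-129, -39))*(G - 45686) = ((4 + 3*I*√5257) - 39)*(32572 - 45686) = (-35 + 3*I*√5257)*(-13114) = 458990 - 39342*I*√5257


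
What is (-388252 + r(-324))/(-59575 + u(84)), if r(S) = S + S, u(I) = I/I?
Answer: 194450/29787 ≈ 6.5280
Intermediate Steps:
u(I) = 1
r(S) = 2*S
(-388252 + r(-324))/(-59575 + u(84)) = (-388252 + 2*(-324))/(-59575 + 1) = (-388252 - 648)/(-59574) = -388900*(-1/59574) = 194450/29787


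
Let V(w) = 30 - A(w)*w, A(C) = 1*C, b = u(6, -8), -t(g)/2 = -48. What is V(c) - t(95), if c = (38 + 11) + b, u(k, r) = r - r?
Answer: -2467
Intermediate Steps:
t(g) = 96 (t(g) = -2*(-48) = 96)
u(k, r) = 0
b = 0
A(C) = C
c = 49 (c = (38 + 11) + 0 = 49 + 0 = 49)
V(w) = 30 - w**2 (V(w) = 30 - w*w = 30 - w**2)
V(c) - t(95) = (30 - 1*49**2) - 1*96 = (30 - 1*2401) - 96 = (30 - 2401) - 96 = -2371 - 96 = -2467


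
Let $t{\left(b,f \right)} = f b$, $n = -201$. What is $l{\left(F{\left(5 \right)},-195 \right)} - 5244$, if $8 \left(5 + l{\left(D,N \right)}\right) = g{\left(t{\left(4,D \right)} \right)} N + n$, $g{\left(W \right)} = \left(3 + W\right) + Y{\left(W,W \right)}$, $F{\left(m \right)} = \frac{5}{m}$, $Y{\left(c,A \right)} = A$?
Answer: $- \frac{22169}{4} \approx -5542.3$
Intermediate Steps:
$t{\left(b,f \right)} = b f$
$g{\left(W \right)} = 3 + 2 W$ ($g{\left(W \right)} = \left(3 + W\right) + W = 3 + 2 W$)
$l{\left(D,N \right)} = - \frac{241}{8} + \frac{N \left(3 + 8 D\right)}{8}$ ($l{\left(D,N \right)} = -5 + \frac{\left(3 + 2 \cdot 4 D\right) N - 201}{8} = -5 + \frac{\left(3 + 8 D\right) N - 201}{8} = -5 + \frac{N \left(3 + 8 D\right) - 201}{8} = -5 + \frac{-201 + N \left(3 + 8 D\right)}{8} = -5 + \left(- \frac{201}{8} + \frac{N \left(3 + 8 D\right)}{8}\right) = - \frac{241}{8} + \frac{N \left(3 + 8 D\right)}{8}$)
$l{\left(F{\left(5 \right)},-195 \right)} - 5244 = \left(- \frac{241}{8} + \frac{1}{8} \left(-195\right) \left(3 + 8 \cdot \frac{5}{5}\right)\right) - 5244 = \left(- \frac{241}{8} + \frac{1}{8} \left(-195\right) \left(3 + 8 \cdot 5 \cdot \frac{1}{5}\right)\right) - 5244 = \left(- \frac{241}{8} + \frac{1}{8} \left(-195\right) \left(3 + 8 \cdot 1\right)\right) - 5244 = \left(- \frac{241}{8} + \frac{1}{8} \left(-195\right) \left(3 + 8\right)\right) - 5244 = \left(- \frac{241}{8} + \frac{1}{8} \left(-195\right) 11\right) - 5244 = \left(- \frac{241}{8} - \frac{2145}{8}\right) - 5244 = - \frac{1193}{4} - 5244 = - \frac{22169}{4}$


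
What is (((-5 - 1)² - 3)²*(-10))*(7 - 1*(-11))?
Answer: -196020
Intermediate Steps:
(((-5 - 1)² - 3)²*(-10))*(7 - 1*(-11)) = (((-6)² - 3)²*(-10))*(7 + 11) = ((36 - 3)²*(-10))*18 = (33²*(-10))*18 = (1089*(-10))*18 = -10890*18 = -196020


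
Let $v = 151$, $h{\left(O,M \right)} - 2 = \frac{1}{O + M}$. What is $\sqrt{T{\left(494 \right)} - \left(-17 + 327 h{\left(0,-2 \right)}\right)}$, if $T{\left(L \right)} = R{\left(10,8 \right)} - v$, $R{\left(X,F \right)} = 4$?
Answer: $\frac{i \sqrt{2482}}{2} \approx 24.91 i$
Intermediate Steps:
$h{\left(O,M \right)} = 2 + \frac{1}{M + O}$ ($h{\left(O,M \right)} = 2 + \frac{1}{O + M} = 2 + \frac{1}{M + O}$)
$T{\left(L \right)} = -147$ ($T{\left(L \right)} = 4 - 151 = -147$)
$\sqrt{T{\left(494 \right)} - \left(-17 + 327 h{\left(0,-2 \right)}\right)} = \sqrt{-147 + \left(17 - 327 \frac{1 + 2 \left(-2\right) + 2 \cdot 0}{-2 + 0}\right)} = \sqrt{-147 + \left(17 - 327 \frac{1 - 4 + 0}{-2}\right)} = \sqrt{-147 + \left(17 - 327 \left(\left(- \frac{1}{2}\right) \left(-3\right)\right)\right)} = \sqrt{-147 + \left(17 - \frac{981}{2}\right)} = \sqrt{-147 - \frac{947}{2}} = \sqrt{- \frac{1241}{2}} = \frac{i \sqrt{2482}}{2}$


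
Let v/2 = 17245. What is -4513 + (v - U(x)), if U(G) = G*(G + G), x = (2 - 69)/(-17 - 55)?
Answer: 77695895/2592 ≈ 29975.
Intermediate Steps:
v = 34490 (v = 2*17245 = 34490)
x = 67/72 (x = -67/(-72) = -67*(-1/72) = 67/72 ≈ 0.93056)
U(G) = 2*G² (U(G) = G*(2*G) = 2*G²)
-4513 + (v - U(x)) = -4513 + (34490 - 2*(67/72)²) = -4513 + (34490 - 2*4489/5184) = -4513 + (34490 - 1*4489/2592) = -4513 + (34490 - 4489/2592) = -4513 + 89393591/2592 = 77695895/2592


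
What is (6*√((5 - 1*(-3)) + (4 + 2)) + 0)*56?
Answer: 336*√14 ≈ 1257.2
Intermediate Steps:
(6*√((5 - 1*(-3)) + (4 + 2)) + 0)*56 = (6*√((5 + 3) + 6) + 0)*56 = (6*√(8 + 6) + 0)*56 = (6*√14 + 0)*56 = (6*√14)*56 = 336*√14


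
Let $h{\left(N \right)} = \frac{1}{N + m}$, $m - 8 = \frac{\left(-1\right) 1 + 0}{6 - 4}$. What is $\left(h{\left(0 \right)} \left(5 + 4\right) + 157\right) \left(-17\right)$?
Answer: $- \frac{13447}{5} \approx -2689.4$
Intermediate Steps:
$m = \frac{15}{2}$ ($m = 8 + \frac{\left(-1\right) 1 + 0}{6 - 4} = 8 + \frac{-1 + 0}{2} = 8 - \frac{1}{2} = \frac{15}{2} \approx 7.5$)
$h{\left(N \right)} = \frac{1}{\frac{15}{2} + N}$ ($h{\left(N \right)} = \frac{1}{N + \frac{15}{2}} = \frac{1}{\frac{15}{2} + N}$)
$\left(h{\left(0 \right)} \left(5 + 4\right) + 157\right) \left(-17\right) = \left(\frac{2}{15 + 2 \cdot 0} \left(5 + 4\right) + 157\right) \left(-17\right) = \left(\frac{2}{15 + 0} \cdot 9 + 157\right) \left(-17\right) = \left(\frac{2}{15} \cdot 9 + 157\right) \left(-17\right) = \left(\frac{6}{5} + 157\right) \left(-17\right) = \frac{791}{5} \left(-17\right) = - \frac{13447}{5}$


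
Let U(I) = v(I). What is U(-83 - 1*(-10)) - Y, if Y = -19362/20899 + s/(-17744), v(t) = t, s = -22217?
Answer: -27191479243/370831856 ≈ -73.326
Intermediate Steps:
U(I) = I
Y = 120753755/370831856 (Y = -19362/20899 - 22217/(-17744) = -19362*1/20899 - 22217*(-1/17744) = -19362/20899 + 22217/17744 = 120753755/370831856 ≈ 0.32563)
U(-83 - 1*(-10)) - Y = (-83 - 1*(-10)) - 1*120753755/370831856 = (-83 + 10) - 120753755/370831856 = -73 - 120753755/370831856 = -27191479243/370831856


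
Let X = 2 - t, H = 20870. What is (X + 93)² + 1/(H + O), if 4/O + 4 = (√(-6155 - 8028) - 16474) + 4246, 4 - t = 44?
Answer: 593907127962536477131/32587496647521798 + I*√14183/16293748323760899 ≈ 18225.0 + 7.3091e-15*I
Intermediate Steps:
t = -40 (t = 4 - 1*44 = 4 - 44 = -40)
O = 4/(-12232 + I*√14183) (O = 4/(-4 + ((√(-6155 - 8028) - 16474) + 4246)) = 4/(-4 + ((√(-14183) - 16474) + 4246)) = 4/(-4 + ((I*√14183 - 16474) + 4246)) = 4/(-4 + ((-16474 + I*√14183) + 4246)) = 4/(-4 + (-12228 + I*√14183)) = 4/(-12232 + I*√14183) ≈ -0.00032698 - 3.1835e-6*I)
X = 42 (X = 2 - 1*(-40) = 2 + 40 = 42)
(X + 93)² + 1/(H + O) = (42 + 93)² + 1/(20870 + (-48928/149636007 - 4*I*√14183/149636007)) = 135² + 1/(3122903417162/149636007 - 4*I*√14183/149636007) = 18225 + 1/(3122903417162/149636007 - 4*I*√14183/149636007)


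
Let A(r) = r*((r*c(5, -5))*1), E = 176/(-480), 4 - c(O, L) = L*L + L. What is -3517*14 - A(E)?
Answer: -11078066/225 ≈ -49236.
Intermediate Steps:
c(O, L) = 4 - L - L² (c(O, L) = 4 - (L*L + L) = 4 - (L² + L) = 4 - (L + L²) = 4 + (-L - L²) = 4 - L - L²)
E = -11/30 (E = 176*(-1/480) = -11/30 ≈ -0.36667)
A(r) = -16*r² (A(r) = r*((r*(4 - 1*(-5) - 1*(-5)²))*1) = r*((r*(4 + 5 - 1*25))*1) = r*((r*(4 + 5 - 25))*1) = r*((r*(-16))*1) = r*(-16*r*1) = r*(-16*r) = -16*r²)
-3517*14 - A(E) = -3517*14 - (-16)*(-11/30)² = -49238 - (-16)*121/900 = -49238 - 1*(-484/225) = -49238 + 484/225 = -11078066/225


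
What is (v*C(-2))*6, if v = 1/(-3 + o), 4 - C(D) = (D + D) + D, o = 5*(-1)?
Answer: -15/2 ≈ -7.5000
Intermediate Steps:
o = -5
C(D) = 4 - 3*D (C(D) = 4 - ((D + D) + D) = 4 - (2*D + D) = 4 - 3*D)
v = -⅛ (v = 1/(-3 - 5) = 1/(-8) = -⅛ ≈ -0.12500)
(v*C(-2))*6 = -(4 - 3*(-2))/8*6 = -(4 + 6)/8*6 = -⅛*10*6 = -5/4*6 = -15/2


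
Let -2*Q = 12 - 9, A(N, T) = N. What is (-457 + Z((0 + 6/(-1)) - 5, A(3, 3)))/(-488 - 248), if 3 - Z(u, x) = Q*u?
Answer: 941/1472 ≈ 0.63927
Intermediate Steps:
Q = -3/2 (Q = -(12 - 9)/2 = -½*3 = -3/2 ≈ -1.5000)
Z(u, x) = 3 + 3*u/2 (Z(u, x) = 3 - (-3)*u/2 = 3 + 3*u/2)
(-457 + Z((0 + 6/(-1)) - 5, A(3, 3)))/(-488 - 248) = (-457 + (3 + 3*((0 + 6/(-1)) - 5)/2))/(-488 - 248) = (-457 + (3 + 3*((0 + 6*(-1)) - 5)/2))/(-736) = (-457 + (3 + 3*((0 - 6) - 5)/2))*(-1/736) = (-457 + (3 + 3*(-6 - 5)/2))*(-1/736) = (-457 + (3 + (3/2)*(-11)))*(-1/736) = (-457 + (3 - 33/2))*(-1/736) = (-457 - 27/2)*(-1/736) = -941/2*(-1/736) = 941/1472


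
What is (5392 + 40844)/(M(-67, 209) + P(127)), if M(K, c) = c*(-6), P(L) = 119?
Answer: -46236/1135 ≈ -40.737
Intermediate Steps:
M(K, c) = -6*c
(5392 + 40844)/(M(-67, 209) + P(127)) = (5392 + 40844)/(-6*209 + 119) = 46236/(-1254 + 119) = 46236/(-1135) = 46236*(-1/1135) = -46236/1135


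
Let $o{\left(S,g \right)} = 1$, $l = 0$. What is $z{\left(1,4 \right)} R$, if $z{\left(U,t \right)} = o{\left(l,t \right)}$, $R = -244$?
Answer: $-244$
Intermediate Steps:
$z{\left(U,t \right)} = 1$
$z{\left(1,4 \right)} R = 1 \left(-244\right) = -244$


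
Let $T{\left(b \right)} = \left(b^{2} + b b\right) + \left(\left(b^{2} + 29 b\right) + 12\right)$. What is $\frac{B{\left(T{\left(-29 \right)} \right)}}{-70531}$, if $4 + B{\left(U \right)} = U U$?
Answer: $- \frac{2869632}{70531} \approx -40.686$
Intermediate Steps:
$T{\left(b \right)} = 12 + 3 b^{2} + 29 b$ ($T{\left(b \right)} = \left(b^{2} + b^{2}\right) + \left(12 + b^{2} + 29 b\right) = 2 b^{2} + \left(12 + b^{2} + 29 b\right) = 12 + 3 b^{2} + 29 b$)
$B{\left(U \right)} = -4 + U^{2}$ ($B{\left(U \right)} = -4 + U U = -4 + U^{2}$)
$\frac{B{\left(T{\left(-29 \right)} \right)}}{-70531} = \frac{-4 + \left(12 + 3 \left(-29\right)^{2} + 29 \left(-29\right)\right)^{2}}{-70531} = \left(-4 + \left(12 + 3 \cdot 841 - 841\right)^{2}\right) \left(- \frac{1}{70531}\right) = \left(-4 + \left(12 + 2523 - 841\right)^{2}\right) \left(- \frac{1}{70531}\right) = \left(-4 + 1694^{2}\right) \left(- \frac{1}{70531}\right) = \left(-4 + 2869636\right) \left(- \frac{1}{70531}\right) = 2869632 \left(- \frac{1}{70531}\right) = - \frac{2869632}{70531}$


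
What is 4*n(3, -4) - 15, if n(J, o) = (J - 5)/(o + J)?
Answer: -7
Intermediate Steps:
n(J, o) = (-5 + J)/(J + o)
4*n(3, -4) - 15 = 4*((-5 + 3)/(3 - 4)) - 15 = 4*(-2/(-1)) - 15 = 4*(-1*(-2)) - 15 = 4*2 - 15 = 8 - 15 = -7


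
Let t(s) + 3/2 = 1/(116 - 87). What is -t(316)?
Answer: 85/58 ≈ 1.4655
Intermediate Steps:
t(s) = -85/58 (t(s) = -3/2 + 1/(116 - 87) = -3/2 + 1/29 = -85/58)
-t(316) = -1*(-85/58) = 85/58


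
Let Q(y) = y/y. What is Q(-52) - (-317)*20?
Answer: 6341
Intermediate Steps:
Q(y) = 1
Q(-52) - (-317)*20 = 1 - (-317)*20 = 1 - 1*(-6340) = 1 + 6340 = 6341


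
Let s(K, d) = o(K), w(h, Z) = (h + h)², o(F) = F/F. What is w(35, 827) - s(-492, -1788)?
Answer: 4899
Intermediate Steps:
o(F) = 1
w(h, Z) = 4*h² (w(h, Z) = (2*h)² = 4*h²)
s(K, d) = 1
w(35, 827) - s(-492, -1788) = 4*35² - 1*1 = 4*1225 - 1 = 4900 - 1 = 4899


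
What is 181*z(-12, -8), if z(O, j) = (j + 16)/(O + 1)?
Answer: -1448/11 ≈ -131.64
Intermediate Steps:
z(O, j) = (16 + j)/(1 + O)
181*z(-12, -8) = 181*((16 - 8)/(1 - 12)) = 181*(8/(-11)) = 181*(-1/11*8) = 181*(-8/11) = -1448/11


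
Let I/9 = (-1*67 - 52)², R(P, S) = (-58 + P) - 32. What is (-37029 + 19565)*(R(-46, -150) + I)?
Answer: -2223394232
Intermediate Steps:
R(P, S) = -90 + P
I = 127449 (I = 9*(-1*67 - 52)² = 9*(-67 - 52)² = 9*(-119)² = 9*14161 = 127449)
(-37029 + 19565)*(R(-46, -150) + I) = (-37029 + 19565)*((-90 - 46) + 127449) = -17464*(-136 + 127449) = -17464*127313 = -2223394232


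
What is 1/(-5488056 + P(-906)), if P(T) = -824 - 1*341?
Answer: -1/5489221 ≈ -1.8218e-7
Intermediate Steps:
P(T) = -1165 (P(T) = -824 - 341 = -1165)
1/(-5488056 + P(-906)) = 1/(-5488056 - 1165) = 1/(-5489221) = -1/5489221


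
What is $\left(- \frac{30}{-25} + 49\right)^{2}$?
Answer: $\frac{63001}{25} \approx 2520.0$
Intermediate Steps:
$\left(- \frac{30}{-25} + 49\right)^{2} = \left(\left(-30\right) \left(- \frac{1}{25}\right) + 49\right)^{2} = \left(\frac{6}{5} + 49\right)^{2} = \left(\frac{251}{5}\right)^{2} = \frac{63001}{25}$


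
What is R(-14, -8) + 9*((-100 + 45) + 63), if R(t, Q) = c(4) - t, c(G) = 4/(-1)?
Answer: 82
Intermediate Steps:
c(G) = -4 (c(G) = 4*(-1) = -4)
R(t, Q) = -4 - t
R(-14, -8) + 9*((-100 + 45) + 63) = (-4 - 1*(-14)) + 9*((-100 + 45) + 63) = (-4 + 14) + 9*(-55 + 63) = 10 + 9*8 = 10 + 72 = 82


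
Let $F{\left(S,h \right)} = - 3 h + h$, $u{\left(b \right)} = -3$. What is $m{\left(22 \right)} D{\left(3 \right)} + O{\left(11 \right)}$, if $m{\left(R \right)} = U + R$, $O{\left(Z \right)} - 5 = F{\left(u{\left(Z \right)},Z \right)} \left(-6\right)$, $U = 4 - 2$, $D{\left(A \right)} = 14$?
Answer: $473$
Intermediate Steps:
$F{\left(S,h \right)} = - 2 h$
$U = 2$
$O{\left(Z \right)} = 5 + 12 Z$ ($O{\left(Z \right)} = 5 + - 2 Z \left(-6\right) = 5 + 12 Z$)
$m{\left(R \right)} = 2 + R$
$m{\left(22 \right)} D{\left(3 \right)} + O{\left(11 \right)} = \left(2 + 22\right) 14 + \left(5 + 12 \cdot 11\right) = 24 \cdot 14 + \left(5 + 132\right) = 336 + 137 = 473$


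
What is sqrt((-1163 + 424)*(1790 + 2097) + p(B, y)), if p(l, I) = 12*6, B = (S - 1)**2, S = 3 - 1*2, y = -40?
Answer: I*sqrt(2872421) ≈ 1694.8*I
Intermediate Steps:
S = 1 (S = 3 - 2 = 1)
B = 0 (B = (1 - 1)**2 = 0**2 = 0)
p(l, I) = 72
sqrt((-1163 + 424)*(1790 + 2097) + p(B, y)) = sqrt((-1163 + 424)*(1790 + 2097) + 72) = sqrt(-739*3887 + 72) = sqrt(-2872493 + 72) = sqrt(-2872421) = I*sqrt(2872421)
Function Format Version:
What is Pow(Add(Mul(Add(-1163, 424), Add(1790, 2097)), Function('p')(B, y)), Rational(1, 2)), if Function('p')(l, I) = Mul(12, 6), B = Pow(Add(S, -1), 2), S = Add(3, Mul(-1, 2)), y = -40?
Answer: Mul(I, Pow(2872421, Rational(1, 2))) ≈ Mul(1694.8, I)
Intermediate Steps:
S = 1 (S = Add(3, -2) = 1)
B = 0 (B = Pow(Add(1, -1), 2) = Pow(0, 2) = 0)
Function('p')(l, I) = 72
Pow(Add(Mul(Add(-1163, 424), Add(1790, 2097)), Function('p')(B, y)), Rational(1, 2)) = Pow(Add(Mul(Add(-1163, 424), Add(1790, 2097)), 72), Rational(1, 2)) = Pow(Add(Mul(-739, 3887), 72), Rational(1, 2)) = Pow(Add(-2872493, 72), Rational(1, 2)) = Pow(-2872421, Rational(1, 2)) = Mul(I, Pow(2872421, Rational(1, 2)))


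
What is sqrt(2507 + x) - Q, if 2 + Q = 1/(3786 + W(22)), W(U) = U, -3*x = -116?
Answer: 7615/3808 + sqrt(22911)/3 ≈ 52.454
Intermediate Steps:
x = 116/3 (x = -1/3*(-116) = 116/3 ≈ 38.667)
Q = -7615/3808 (Q = -2 + 1/(3786 + 22) = -2 + 1/3808 = -7615/3808 ≈ -1.9997)
sqrt(2507 + x) - Q = sqrt(2507 + 116/3) - 1*(-7615/3808) = sqrt(7637/3) + 7615/3808 = sqrt(22911)/3 + 7615/3808 = 7615/3808 + sqrt(22911)/3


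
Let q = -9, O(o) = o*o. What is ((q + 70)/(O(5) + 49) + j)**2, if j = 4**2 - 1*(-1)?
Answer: 1739761/5476 ≈ 317.71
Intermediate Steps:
O(o) = o**2
j = 17 (j = 16 + 1 = 17)
((q + 70)/(O(5) + 49) + j)**2 = ((-9 + 70)/(5**2 + 49) + 17)**2 = (61/(25 + 49) + 17)**2 = (61/74 + 17)**2 = (1319/74)**2 = 1739761/5476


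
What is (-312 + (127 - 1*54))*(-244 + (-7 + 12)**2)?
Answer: 52341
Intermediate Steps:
(-312 + (127 - 1*54))*(-244 + (-7 + 12)**2) = (-312 + (127 - 54))*(-244 + 5**2) = (-312 + 73)*(-244 + 25) = -239*(-219) = 52341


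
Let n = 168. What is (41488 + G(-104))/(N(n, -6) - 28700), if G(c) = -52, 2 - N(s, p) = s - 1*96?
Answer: -6906/4795 ≈ -1.4403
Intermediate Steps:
N(s, p) = 98 - s (N(s, p) = 2 - (s - 1*96) = 2 - (s - 96) = 2 - (-96 + s) = 2 + (96 - s) = 98 - s)
(41488 + G(-104))/(N(n, -6) - 28700) = (41488 - 52)/((98 - 1*168) - 28700) = 41436/((98 - 168) - 28700) = 41436/(-70 - 28700) = 41436/(-28770) = 41436*(-1/28770) = -6906/4795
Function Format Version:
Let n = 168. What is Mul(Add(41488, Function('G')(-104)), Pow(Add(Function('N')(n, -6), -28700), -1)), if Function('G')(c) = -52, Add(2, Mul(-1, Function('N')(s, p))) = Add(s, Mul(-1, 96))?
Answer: Rational(-6906, 4795) ≈ -1.4403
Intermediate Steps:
Function('N')(s, p) = Add(98, Mul(-1, s)) (Function('N')(s, p) = Add(2, Mul(-1, Add(s, Mul(-1, 96)))) = Add(2, Mul(-1, Add(s, -96))) = Add(2, Mul(-1, Add(-96, s))) = Add(2, Add(96, Mul(-1, s))) = Add(98, Mul(-1, s)))
Mul(Add(41488, Function('G')(-104)), Pow(Add(Function('N')(n, -6), -28700), -1)) = Mul(Add(41488, -52), Pow(Add(Add(98, Mul(-1, 168)), -28700), -1)) = Mul(41436, Pow(Add(Add(98, -168), -28700), -1)) = Mul(41436, Pow(Add(-70, -28700), -1)) = Mul(41436, Pow(-28770, -1)) = Mul(41436, Rational(-1, 28770)) = Rational(-6906, 4795)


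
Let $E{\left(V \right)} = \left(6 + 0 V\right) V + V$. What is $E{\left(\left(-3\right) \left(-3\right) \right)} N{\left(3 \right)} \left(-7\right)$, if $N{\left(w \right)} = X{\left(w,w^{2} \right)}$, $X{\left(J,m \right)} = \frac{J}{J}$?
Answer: $-441$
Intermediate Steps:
$X{\left(J,m \right)} = 1$
$N{\left(w \right)} = 1$
$E{\left(V \right)} = 7 V$ ($E{\left(V \right)} = \left(6 + 0\right) V + V = 6 V + V = 7 V$)
$E{\left(\left(-3\right) \left(-3\right) \right)} N{\left(3 \right)} \left(-7\right) = 7 \left(\left(-3\right) \left(-3\right)\right) 1 \left(-7\right) = 7 \cdot 9 \cdot 1 \left(-7\right) = 63 \cdot 1 \left(-7\right) = 63 \left(-7\right) = -441$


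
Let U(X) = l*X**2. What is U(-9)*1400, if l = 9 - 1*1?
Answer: 907200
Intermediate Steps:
l = 8 (l = 9 - 1 = 8)
U(X) = 8*X**2
U(-9)*1400 = (8*(-9)**2)*1400 = (8*81)*1400 = 648*1400 = 907200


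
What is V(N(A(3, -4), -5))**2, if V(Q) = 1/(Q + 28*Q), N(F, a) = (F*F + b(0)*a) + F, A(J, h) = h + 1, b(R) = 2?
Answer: 1/13456 ≈ 7.4316e-5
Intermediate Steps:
A(J, h) = 1 + h
N(F, a) = F + F**2 + 2*a (N(F, a) = (F*F + 2*a) + F = (F**2 + 2*a) + F = F + F**2 + 2*a)
V(Q) = 1/(29*Q)
V(N(A(3, -4), -5))**2 = (1/(29*((1 - 4) + (1 - 4)**2 + 2*(-5))))**2 = (1/(29*(-3 + (-3)**2 - 10)))**2 = (1/(29*(-3 + 9 - 10)))**2 = ((1/29)/(-4))**2 = ((1/29)*(-1/4))**2 = (-1/116)**2 = 1/13456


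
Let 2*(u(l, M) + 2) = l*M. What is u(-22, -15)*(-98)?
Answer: -15974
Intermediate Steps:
u(l, M) = -2 + M*l/2 (u(l, M) = -2 + (l*M)/2 = -2 + (M*l)/2 = -2 + M*l/2)
u(-22, -15)*(-98) = (-2 + (1/2)*(-15)*(-22))*(-98) = (-2 + 165)*(-98) = 163*(-98) = -15974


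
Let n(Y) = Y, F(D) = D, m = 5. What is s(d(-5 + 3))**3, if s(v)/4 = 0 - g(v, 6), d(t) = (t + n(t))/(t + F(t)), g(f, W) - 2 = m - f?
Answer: -13824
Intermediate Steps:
g(f, W) = 7 - f (g(f, W) = 2 + (5 - f) = 7 - f)
d(t) = 1 (d(t) = (t + t)/(t + t) = (2*t)/((2*t)) = (2*t)*(1/(2*t)) = 1)
s(v) = -28 + 4*v (s(v) = 4*(0 - (7 - v)) = 4*(0 + (-7 + v)) = 4*(-7 + v) = -28 + 4*v)
s(d(-5 + 3))**3 = (-28 + 4*1)**3 = (-28 + 4)**3 = (-24)**3 = -13824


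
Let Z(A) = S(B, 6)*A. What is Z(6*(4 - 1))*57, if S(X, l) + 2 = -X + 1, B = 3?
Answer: -4104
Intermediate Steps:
S(X, l) = -1 - X (S(X, l) = -2 + (-X + 1) = -2 + (1 - X) = -1 - X)
Z(A) = -4*A (Z(A) = (-1 - 1*3)*A = (-1 - 3)*A = -4*A)
Z(6*(4 - 1))*57 = -24*(4 - 1)*57 = -24*3*57 = -4*18*57 = -72*57 = -4104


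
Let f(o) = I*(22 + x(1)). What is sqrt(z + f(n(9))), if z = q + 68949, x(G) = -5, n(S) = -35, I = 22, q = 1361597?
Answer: 2*sqrt(357730) ≈ 1196.2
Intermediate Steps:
f(o) = 374 (f(o) = 22*(22 - 5) = 22*17 = 374)
z = 1430546 (z = 1361597 + 68949 = 1430546)
sqrt(z + f(n(9))) = sqrt(1430546 + 374) = sqrt(1430920) = 2*sqrt(357730)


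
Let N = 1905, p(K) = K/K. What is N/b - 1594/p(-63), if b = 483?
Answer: -255999/161 ≈ -1590.1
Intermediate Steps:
p(K) = 1
N/b - 1594/p(-63) = 1905/483 - 1594/1 = 1905*(1/483) - 1594*1 = 635/161 - 1594 = -255999/161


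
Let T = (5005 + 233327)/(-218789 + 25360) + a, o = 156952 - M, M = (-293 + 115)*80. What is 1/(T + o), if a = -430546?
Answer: -193429/50166823198 ≈ -3.8557e-6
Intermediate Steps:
M = -14240 (M = -178*80 = -14240)
o = 171192 (o = 156952 - 1*(-14240) = 156952 + 14240 = 171192)
T = -83280320566/193429 (T = (5005 + 233327)/(-218789 + 25360) - 430546 = 238332/(-193429) - 430546 = 238332*(-1/193429) - 430546 = -238332/193429 - 430546 = -83280320566/193429 ≈ -4.3055e+5)
1/(T + o) = 1/(-83280320566/193429 + 171192) = 1/(-50166823198/193429) = -193429/50166823198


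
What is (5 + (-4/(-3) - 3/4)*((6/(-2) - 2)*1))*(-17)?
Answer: -425/12 ≈ -35.417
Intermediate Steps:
(5 + (-4/(-3) - 3/4)*((6/(-2) - 2)*1))*(-17) = (5 + (-4*(-⅓) - 3*¼)*((6*(-½) - 2)*1))*(-17) = (5 + (4/3 - ¾)*((-3 - 2)*1))*(-17) = (5 + 7*(-5*1)/12)*(-17) = (5 + (7/12)*(-5))*(-17) = (5 - 35/12)*(-17) = (25/12)*(-17) = -425/12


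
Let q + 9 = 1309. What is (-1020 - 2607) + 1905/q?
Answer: -942639/260 ≈ -3625.5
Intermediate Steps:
q = 1300 (q = -9 + 1309 = 1300)
(-1020 - 2607) + 1905/q = (-1020 - 2607) + 1905/1300 = -3627 + 1905*(1/1300) = -3627 + 381/260 = -942639/260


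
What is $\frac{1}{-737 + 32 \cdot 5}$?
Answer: $- \frac{1}{577} \approx -0.0017331$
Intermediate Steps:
$\frac{1}{-737 + 32 \cdot 5} = \frac{1}{-737 + 160} = \frac{1}{-577} = - \frac{1}{577}$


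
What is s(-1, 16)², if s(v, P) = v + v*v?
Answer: 0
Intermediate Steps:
s(v, P) = v + v²
s(-1, 16)² = (-(1 - 1))² = (-1*0)² = 0² = 0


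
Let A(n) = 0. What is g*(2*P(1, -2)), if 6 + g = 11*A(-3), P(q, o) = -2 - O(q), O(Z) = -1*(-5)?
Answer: 84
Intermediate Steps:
O(Z) = 5
P(q, o) = -7 (P(q, o) = -2 - 1*5 = -2 - 5 = -7)
g = -6 (g = -6 + 11*0 = -6 + 0 = -6)
g*(2*P(1, -2)) = -12*(-7) = -6*(-14) = 84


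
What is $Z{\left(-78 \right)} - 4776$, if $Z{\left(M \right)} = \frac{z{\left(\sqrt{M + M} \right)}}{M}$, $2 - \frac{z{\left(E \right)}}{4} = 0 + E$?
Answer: $- \frac{186268}{39} + \frac{4 i \sqrt{39}}{39} \approx -4776.1 + 0.64051 i$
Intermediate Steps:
$z{\left(E \right)} = 8 - 4 E$ ($z{\left(E \right)} = 8 - 4 \left(0 + E\right) = 8 - 4 E$)
$Z{\left(M \right)} = \frac{8 - 4 \sqrt{2} \sqrt{M}}{M}$ ($Z{\left(M \right)} = \frac{8 - 4 \sqrt{M + M}}{M} = \frac{8 - 4 \sqrt{2 M}}{M} = \frac{8 - 4 \sqrt{2} \sqrt{M}}{M}$)
$Z{\left(-78 \right)} - 4776 = \frac{4 \left(2 - \sqrt{2} \sqrt{-78}\right)}{-78} - 4776 = 4 \left(- \frac{1}{78}\right) \left(2 - \sqrt{2} i \sqrt{78}\right) - 4776 = 4 \left(- \frac{1}{78}\right) \left(2 - 2 i \sqrt{39}\right) - 4776 = \left(- \frac{4}{39} + \frac{4 i \sqrt{39}}{39}\right) - 4776 = - \frac{186268}{39} + \frac{4 i \sqrt{39}}{39}$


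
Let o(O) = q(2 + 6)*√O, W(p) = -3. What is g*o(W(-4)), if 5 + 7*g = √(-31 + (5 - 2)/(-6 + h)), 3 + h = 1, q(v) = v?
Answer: 2*I*√3*(-20 + I*√502)/7 ≈ -11.088 - 9.8974*I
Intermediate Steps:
h = -2 (h = -3 + 1 = -2)
o(O) = 8*√O (o(O) = (2 + 6)*√O = 8*√O)
g = -5/7 + I*√502/28 (g = -5/7 + √(-31 + (5 - 2)/(-6 - 2))/7 = -5/7 + √(-31 + 3/(-8))/7 = -5/7 + √(-31 + 3*(-⅛))/7 = -5/7 + √(-31 - 3/8)/7 = -5/7 + √(-251/8)/7 = -5/7 + (I*√502/4)/7 = -5/7 + I*√502/28 ≈ -0.71429 + 0.80019*I)
g*o(W(-4)) = (-5/7 + I*√502/28)*(8*√(-3)) = (-5/7 + I*√502/28)*(8*(I*√3)) = (-5/7 + I*√502/28)*(8*I*√3) = 8*I*√3*(-5/7 + I*√502/28)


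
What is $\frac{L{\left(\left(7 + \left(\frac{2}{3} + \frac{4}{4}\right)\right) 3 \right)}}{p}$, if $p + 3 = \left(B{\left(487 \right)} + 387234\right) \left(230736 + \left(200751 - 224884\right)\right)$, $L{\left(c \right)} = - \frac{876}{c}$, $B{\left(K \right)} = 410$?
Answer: $- \frac{438}{1041149373277} \approx -4.2069 \cdot 10^{-10}$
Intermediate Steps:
$p = 80088413329$ ($p = -3 + \left(410 + 387234\right) \left(230736 + \left(200751 - 224884\right)\right) = -3 + 387644 \left(230736 + \left(200751 - 224884\right)\right) = -3 + 387644 \left(230736 - 24133\right) = -3 + 387644 \cdot 206603 = -3 + 80088413332 = 80088413329$)
$\frac{L{\left(\left(7 + \left(\frac{2}{3} + \frac{4}{4}\right)\right) 3 \right)}}{p} = \frac{\left(-876\right) \frac{1}{\left(7 + \left(\frac{2}{3} + \frac{4}{4}\right)\right) 3}}{80088413329} = - \frac{876}{\left(7 + \left(2 \cdot \frac{1}{3} + 4 \cdot \frac{1}{4}\right)\right) 3} \cdot \frac{1}{80088413329} = - \frac{876}{\left(7 + \left(\frac{2}{3} + 1\right)\right) 3} \cdot \frac{1}{80088413329} = - \frac{876}{\left(7 + \frac{5}{3}\right) 3} \cdot \frac{1}{80088413329} = - \frac{876}{\frac{26}{3} \cdot 3} \cdot \frac{1}{80088413329} = - \frac{876}{26} \cdot \frac{1}{80088413329} = \left(-876\right) \frac{1}{26} \cdot \frac{1}{80088413329} = \left(- \frac{438}{13}\right) \frac{1}{80088413329} = - \frac{438}{1041149373277}$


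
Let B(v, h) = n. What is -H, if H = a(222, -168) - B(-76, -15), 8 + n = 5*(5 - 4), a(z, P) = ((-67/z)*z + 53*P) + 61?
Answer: 8907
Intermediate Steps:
a(z, P) = -6 + 53*P (a(z, P) = (-67 + 53*P) + 61 = -6 + 53*P)
n = -3 (n = -8 + 5*(5 - 4) = -8 + 5*1 = -8 + 5 = -3)
B(v, h) = -3
H = -8907 (H = (-6 + 53*(-168)) - 1*(-3) = (-6 - 8904) + 3 = -8910 + 3 = -8907)
-H = -1*(-8907) = 8907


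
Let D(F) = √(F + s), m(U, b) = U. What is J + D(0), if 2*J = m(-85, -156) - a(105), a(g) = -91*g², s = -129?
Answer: 501595 + I*√129 ≈ 5.016e+5 + 11.358*I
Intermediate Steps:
D(F) = √(-129 + F) (D(F) = √(F - 129) = √(-129 + F))
J = 501595 (J = (-85 - (-91)*105²)/2 = (-85 - (-91)*11025)/2 = (-85 - 1*(-1003275))/2 = (-85 + 1003275)/2 = (½)*1003190 = 501595)
J + D(0) = 501595 + √(-129 + 0) = 501595 + √(-129) = 501595 + I*√129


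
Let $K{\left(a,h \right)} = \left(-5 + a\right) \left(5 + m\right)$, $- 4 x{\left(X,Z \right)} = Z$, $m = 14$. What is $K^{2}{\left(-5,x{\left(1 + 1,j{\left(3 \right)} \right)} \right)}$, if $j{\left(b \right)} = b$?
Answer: $36100$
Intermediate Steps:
$x{\left(X,Z \right)} = - \frac{Z}{4}$
$K{\left(a,h \right)} = -95 + 19 a$ ($K{\left(a,h \right)} = \left(-5 + a\right) \left(5 + 14\right) = \left(-5 + a\right) 19 = -95 + 19 a$)
$K^{2}{\left(-5,x{\left(1 + 1,j{\left(3 \right)} \right)} \right)} = \left(-95 + 19 \left(-5\right)\right)^{2} = \left(-95 - 95\right)^{2} = \left(-190\right)^{2} = 36100$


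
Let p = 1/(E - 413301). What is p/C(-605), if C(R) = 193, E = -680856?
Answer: -1/211172301 ≈ -4.7355e-9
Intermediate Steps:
p = -1/1094157 (p = 1/(-680856 - 413301) = 1/(-1094157) = -1/1094157 ≈ -9.1395e-7)
p/C(-605) = -1/1094157/193 = -1/1094157*1/193 = -1/211172301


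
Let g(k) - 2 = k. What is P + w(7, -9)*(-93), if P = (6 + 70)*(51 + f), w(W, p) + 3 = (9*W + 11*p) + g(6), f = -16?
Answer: 5543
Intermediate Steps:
g(k) = 2 + k
w(W, p) = 5 + 9*W + 11*p (w(W, p) = -3 + ((9*W + 11*p) + (2 + 6)) = -3 + ((9*W + 11*p) + 8) = -3 + (8 + 9*W + 11*p) = 5 + 9*W + 11*p)
P = 2660 (P = (6 + 70)*(51 - 16) = 76*35 = 2660)
P + w(7, -9)*(-93) = 2660 + (5 + 9*7 + 11*(-9))*(-93) = 2660 + (5 + 63 - 99)*(-93) = 2660 - 31*(-93) = 2660 + 2883 = 5543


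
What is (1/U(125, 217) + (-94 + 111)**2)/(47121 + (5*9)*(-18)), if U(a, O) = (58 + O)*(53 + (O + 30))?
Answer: 23842501/3820657500 ≈ 0.0062404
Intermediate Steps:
U(a, O) = (58 + O)*(83 + O) (U(a, O) = (58 + O)*(53 + (30 + O)) = (58 + O)*(83 + O))
(1/U(125, 217) + (-94 + 111)**2)/(47121 + (5*9)*(-18)) = (1/(4814 + 217**2 + 141*217) + (-94 + 111)**2)/(47121 + (5*9)*(-18)) = (1/(4814 + 47089 + 30597) + 17**2)/(47121 + 45*(-18)) = (1/82500 + 289)/(47121 - 810) = (1/82500 + 289)/46311 = (23842501/82500)*(1/46311) = 23842501/3820657500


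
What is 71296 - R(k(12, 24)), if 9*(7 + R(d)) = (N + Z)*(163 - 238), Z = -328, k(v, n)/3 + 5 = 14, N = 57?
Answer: 207134/3 ≈ 69045.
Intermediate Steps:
k(v, n) = 27 (k(v, n) = -15 + 3*14 = -15 + 42 = 27)
R(d) = 6754/3 (R(d) = -7 + ((57 - 328)*(163 - 238))/9 = -7 + (-271*(-75))/9 = -7 + (⅑)*20325 = -7 + 6775/3 = 6754/3)
71296 - R(k(12, 24)) = 71296 - 1*6754/3 = 71296 - 6754/3 = 207134/3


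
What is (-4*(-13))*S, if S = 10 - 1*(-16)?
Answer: 1352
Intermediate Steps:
S = 26 (S = 10 + 16 = 26)
(-4*(-13))*S = -4*(-13)*26 = 52*26 = 1352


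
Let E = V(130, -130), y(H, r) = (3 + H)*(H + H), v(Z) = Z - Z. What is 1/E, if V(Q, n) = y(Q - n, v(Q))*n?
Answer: -1/17778800 ≈ -5.6247e-8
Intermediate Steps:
v(Z) = 0
y(H, r) = 2*H*(3 + H) (y(H, r) = (3 + H)*(2*H) = 2*H*(3 + H))
V(Q, n) = 2*n*(Q - n)*(3 + Q - n) (V(Q, n) = (2*(Q - n)*(3 + (Q - n)))*n = (2*(Q - n)*(3 + Q - n))*n = 2*n*(Q - n)*(3 + Q - n))
E = -17778800 (E = 2*(-130)*(130 - 1*(-130))*(3 + 130 - 1*(-130)) = 2*(-130)*(130 + 130)*(3 + 130 + 130) = 2*(-130)*260*263 = -17778800)
1/E = 1/(-17778800) = -1/17778800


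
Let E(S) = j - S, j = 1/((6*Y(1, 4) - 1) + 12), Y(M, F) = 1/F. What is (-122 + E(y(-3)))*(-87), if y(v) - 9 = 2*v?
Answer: 271701/25 ≈ 10868.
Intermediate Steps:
Y(M, F) = 1/F
j = 2/25 (j = 1/((6/4 - 1) + 12) = 1/((6*(¼) - 1) + 12) = 1/((3/2 - 1) + 12) = 1/(½ + 12) = 1/(25/2) = 2/25 ≈ 0.080000)
y(v) = 9 + 2*v
E(S) = 2/25 - S
(-122 + E(y(-3)))*(-87) = (-122 + (2/25 - (9 + 2*(-3))))*(-87) = (-122 + (2/25 - (9 - 6)))*(-87) = (-122 + (2/25 - 1*3))*(-87) = (-122 + (2/25 - 3))*(-87) = (-122 - 73/25)*(-87) = -3123/25*(-87) = 271701/25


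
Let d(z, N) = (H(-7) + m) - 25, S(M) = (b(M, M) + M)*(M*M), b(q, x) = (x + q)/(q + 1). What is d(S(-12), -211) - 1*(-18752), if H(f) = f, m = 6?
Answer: 18726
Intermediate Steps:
b(q, x) = (q + x)/(1 + q)
S(M) = M²*(M + 2*M/(1 + M)) (S(M) = ((M + M)/(1 + M) + M)*(M*M) = ((2*M)/(1 + M) + M)*M² = (2*M/(1 + M) + M)*M² = (M + 2*M/(1 + M))*M² = M²*(M + 2*M/(1 + M)))
d(z, N) = -26 (d(z, N) = (-7 + 6) - 25 = -1 - 25 = -26)
d(S(-12), -211) - 1*(-18752) = -26 - 1*(-18752) = -26 + 18752 = 18726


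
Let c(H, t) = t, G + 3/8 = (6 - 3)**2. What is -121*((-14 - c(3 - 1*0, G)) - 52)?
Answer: 72237/8 ≈ 9029.6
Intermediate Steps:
G = 69/8 (G = -3/8 + (6 - 3)**2 = -3/8 + 3**2 = -3/8 + 9 = 69/8 ≈ 8.6250)
-121*((-14 - c(3 - 1*0, G)) - 52) = -121*((-14 - 1*69/8) - 52) = -121*((-14 - 69/8) - 52) = -121*(-181/8 - 52) = -121*(-597/8) = 72237/8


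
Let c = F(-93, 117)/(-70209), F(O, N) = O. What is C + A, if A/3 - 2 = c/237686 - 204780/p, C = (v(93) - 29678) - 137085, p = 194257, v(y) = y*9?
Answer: -59763713367064207113/360189092724902 ≈ -1.6592e+5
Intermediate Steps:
v(y) = 9*y
C = -165926 (C = (9*93 - 29678) - 137085 = (837 - 29678) - 137085 = -28841 - 137085 = -165926)
c = 31/23403 (c = -93/(-70209) = -93*(-1/70209) = 31/23403 ≈ 0.0013246)
A = 1022032407882139/360189092724902 (A = 6 + 3*((31/23403)/237686 - 204780/194257) = 6 + 3*((31/23403)*(1/237686) - 204780*1/194257) = 6 + 3*(31/5562565458 - 204780/194257) = 6 + 3*(-1139102148467273/1080567278174706) = 6 - 1139102148467273/360189092724902 = 1022032407882139/360189092724902 ≈ 2.8375)
C + A = -165926 + 1022032407882139/360189092724902 = -59763713367064207113/360189092724902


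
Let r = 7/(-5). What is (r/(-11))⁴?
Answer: 2401/9150625 ≈ 0.00026239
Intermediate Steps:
r = -7/5 (r = 7*(-⅕) = -7/5 ≈ -1.4000)
(r/(-11))⁴ = (-7/5/(-11))⁴ = (-7/5*(-1/11))⁴ = (7/55)⁴ = 2401/9150625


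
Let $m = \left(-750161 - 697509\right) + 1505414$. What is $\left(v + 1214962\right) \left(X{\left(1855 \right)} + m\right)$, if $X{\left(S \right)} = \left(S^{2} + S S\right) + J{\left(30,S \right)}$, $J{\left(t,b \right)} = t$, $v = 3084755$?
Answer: $29839279229808$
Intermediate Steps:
$m = 57744$ ($m = -1447670 + 1505414 = 57744$)
$X{\left(S \right)} = 30 + 2 S^{2}$ ($X{\left(S \right)} = \left(S^{2} + S S\right) + 30 = \left(S^{2} + S^{2}\right) + 30 = 2 S^{2} + 30 = 30 + 2 S^{2}$)
$\left(v + 1214962\right) \left(X{\left(1855 \right)} + m\right) = \left(3084755 + 1214962\right) \left(\left(30 + 2 \cdot 1855^{2}\right) + 57744\right) = 4299717 \left(\left(30 + 2 \cdot 3441025\right) + 57744\right) = 4299717 \left(\left(30 + 6882050\right) + 57744\right) = 4299717 \left(6882080 + 57744\right) = 4299717 \cdot 6939824 = 29839279229808$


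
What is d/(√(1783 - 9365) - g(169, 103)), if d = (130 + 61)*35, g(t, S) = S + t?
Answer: -53480/2399 - 6685*I*√7582/81566 ≈ -22.293 - 7.1365*I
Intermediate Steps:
d = 6685 (d = 191*35 = 6685)
d/(√(1783 - 9365) - g(169, 103)) = 6685/(√(1783 - 9365) - (103 + 169)) = 6685/(√(-7582) - 1*272) = 6685/(I*√7582 - 272) = 6685/(-272 + I*√7582)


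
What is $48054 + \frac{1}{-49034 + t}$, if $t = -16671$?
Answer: $\frac{3157388069}{65705} \approx 48054.0$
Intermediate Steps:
$48054 + \frac{1}{-49034 + t} = 48054 + \frac{1}{-49034 - 16671} = 48054 + \frac{1}{-65705} = 48054 - \frac{1}{65705} = \frac{3157388069}{65705}$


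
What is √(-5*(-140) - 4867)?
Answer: 3*I*√463 ≈ 64.552*I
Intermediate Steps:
√(-5*(-140) - 4867) = √(700 - 4867) = √(-4167) = 3*I*√463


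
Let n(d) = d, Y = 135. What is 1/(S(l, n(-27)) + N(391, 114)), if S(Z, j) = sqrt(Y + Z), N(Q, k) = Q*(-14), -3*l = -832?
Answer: -16422/89892791 - sqrt(3711)/89892791 ≈ -0.00018336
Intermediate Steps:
l = 832/3 (l = -1/3*(-832) = 832/3 ≈ 277.33)
N(Q, k) = -14*Q
S(Z, j) = sqrt(135 + Z)
1/(S(l, n(-27)) + N(391, 114)) = 1/(sqrt(135 + 832/3) - 14*391) = 1/(sqrt(1237/3) - 5474) = 1/(sqrt(3711)/3 - 5474) = 1/(-5474 + sqrt(3711)/3)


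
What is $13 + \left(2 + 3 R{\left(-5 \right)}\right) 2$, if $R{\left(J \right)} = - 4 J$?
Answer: $137$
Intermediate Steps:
$13 + \left(2 + 3 R{\left(-5 \right)}\right) 2 = 13 + \left(2 + 3 \left(\left(-4\right) \left(-5\right)\right)\right) 2 = 13 + \left(2 + 3 \cdot 20\right) 2 = 13 + \left(2 + 60\right) 2 = 13 + 62 \cdot 2 = 13 + 124 = 137$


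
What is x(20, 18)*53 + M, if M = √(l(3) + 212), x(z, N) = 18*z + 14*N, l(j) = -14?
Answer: 32436 + 3*√22 ≈ 32450.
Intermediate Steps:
x(z, N) = 14*N + 18*z
M = 3*√22 (M = √(-14 + 212) = √198 = 3*√22 ≈ 14.071)
x(20, 18)*53 + M = (14*18 + 18*20)*53 + 3*√22 = (252 + 360)*53 + 3*√22 = 612*53 + 3*√22 = 32436 + 3*√22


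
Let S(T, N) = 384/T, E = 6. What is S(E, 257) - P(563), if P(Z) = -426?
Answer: 490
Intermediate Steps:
S(E, 257) - P(563) = 384/6 - 1*(-426) = 384*(⅙) + 426 = 64 + 426 = 490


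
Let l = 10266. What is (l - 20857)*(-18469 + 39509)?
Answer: -222834640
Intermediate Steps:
(l - 20857)*(-18469 + 39509) = (10266 - 20857)*(-18469 + 39509) = -10591*21040 = -222834640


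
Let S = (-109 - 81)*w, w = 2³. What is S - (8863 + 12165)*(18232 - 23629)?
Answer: 113486596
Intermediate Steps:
w = 8
S = -1520 (S = (-109 - 81)*8 = -190*8 = -1520)
S - (8863 + 12165)*(18232 - 23629) = -1520 - (8863 + 12165)*(18232 - 23629) = -1520 - 21028*(-5397) = -1520 - 1*(-113488116) = -1520 + 113488116 = 113486596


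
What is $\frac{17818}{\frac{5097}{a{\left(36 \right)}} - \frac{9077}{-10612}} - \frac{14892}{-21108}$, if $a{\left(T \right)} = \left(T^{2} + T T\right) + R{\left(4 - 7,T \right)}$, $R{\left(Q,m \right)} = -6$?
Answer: $\frac{143366573350985}{22738735479} \approx 6305.0$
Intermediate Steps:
$a{\left(T \right)} = -6 + 2 T^{2}$ ($a{\left(T \right)} = \left(T^{2} + T T\right) - 6 = \left(T^{2} + T^{2}\right) - 6 = 2 T^{2} - 6 = -6 + 2 T^{2}$)
$\frac{17818}{\frac{5097}{a{\left(36 \right)}} - \frac{9077}{-10612}} - \frac{14892}{-21108} = \frac{17818}{\frac{5097}{-6 + 2 \cdot 36^{2}} - \frac{9077}{-10612}} - \frac{14892}{-21108} = \frac{17818}{\frac{5097}{-6 + 2 \cdot 1296} - - \frac{9077}{10612}} - - \frac{1241}{1759} = \frac{17818}{\frac{5097}{-6 + 2592} + \frac{9077}{10612}} + \frac{1241}{1759} = \frac{17818}{\frac{5097}{2586} + \frac{9077}{10612}} + \frac{1241}{1759} = \frac{17818}{5097 \cdot \frac{1}{2586} + \frac{9077}{10612}} + \frac{1241}{1759} = \frac{17818}{\frac{1699}{862} + \frac{9077}{10612}} + \frac{1241}{1759} = \frac{17818}{\frac{12927081}{4573772}} + \frac{1241}{1759} = 17818 \cdot \frac{4573772}{12927081} + \frac{1241}{1759} = \frac{81495469496}{12927081} + \frac{1241}{1759} = \frac{143366573350985}{22738735479}$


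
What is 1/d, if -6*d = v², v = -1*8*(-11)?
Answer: -3/3872 ≈ -0.00077479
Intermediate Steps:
v = 88 (v = -8*(-11) = 88)
d = -3872/3 (d = -⅙*88² = -⅙*7744 = -3872/3 ≈ -1290.7)
1/d = 1/(-3872/3) = -3/3872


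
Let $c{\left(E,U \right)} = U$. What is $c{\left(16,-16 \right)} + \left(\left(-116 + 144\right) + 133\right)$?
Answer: $145$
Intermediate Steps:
$c{\left(16,-16 \right)} + \left(\left(-116 + 144\right) + 133\right) = -16 + \left(\left(-116 + 144\right) + 133\right) = -16 + \left(28 + 133\right) = -16 + 161 = 145$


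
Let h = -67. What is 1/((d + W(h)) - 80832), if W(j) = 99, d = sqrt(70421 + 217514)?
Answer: -80733/6517529354 - sqrt(287935)/6517529354 ≈ -1.2469e-5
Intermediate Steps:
d = sqrt(287935) ≈ 536.60
1/((d + W(h)) - 80832) = 1/((sqrt(287935) + 99) - 80832) = 1/((99 + sqrt(287935)) - 80832) = 1/(-80733 + sqrt(287935))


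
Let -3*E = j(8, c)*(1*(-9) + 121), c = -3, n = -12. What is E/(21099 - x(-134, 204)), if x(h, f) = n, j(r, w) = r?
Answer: -896/63333 ≈ -0.014147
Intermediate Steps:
E = -896/3 (E = -8*(1*(-9) + 121)/3 = -8*(-9 + 121)/3 = -8*112/3 = -⅓*896 = -896/3 ≈ -298.67)
x(h, f) = -12
E/(21099 - x(-134, 204)) = -896/(3*(21099 - 1*(-12))) = -896/(3*(21099 + 12)) = -896/3/21111 = -896/3*1/21111 = -896/63333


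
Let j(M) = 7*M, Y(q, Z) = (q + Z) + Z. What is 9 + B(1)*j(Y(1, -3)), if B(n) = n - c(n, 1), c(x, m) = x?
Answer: 9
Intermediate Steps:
Y(q, Z) = q + 2*Z (Y(q, Z) = (Z + q) + Z = q + 2*Z)
B(n) = 0 (B(n) = n - n = 0)
9 + B(1)*j(Y(1, -3)) = 9 + 0*(7*(1 + 2*(-3))) = 9 + 0*(7*(1 - 6)) = 9 + 0*(7*(-5)) = 9 + 0*(-35) = 9 + 0 = 9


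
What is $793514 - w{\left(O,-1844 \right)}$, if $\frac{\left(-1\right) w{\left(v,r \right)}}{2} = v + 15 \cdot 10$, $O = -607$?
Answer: $792600$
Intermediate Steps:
$w{\left(v,r \right)} = -300 - 2 v$ ($w{\left(v,r \right)} = - 2 \left(v + 15 \cdot 10\right) = - 2 \left(v + 150\right) = - 2 \left(150 + v\right) = -300 - 2 v$)
$793514 - w{\left(O,-1844 \right)} = 793514 - \left(-300 - -1214\right) = 793514 - \left(-300 + 1214\right) = 793514 - 914 = 792600$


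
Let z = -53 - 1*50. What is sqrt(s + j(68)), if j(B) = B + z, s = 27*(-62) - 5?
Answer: I*sqrt(1714) ≈ 41.401*I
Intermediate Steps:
s = -1679 (s = -1674 - 5 = -1679)
z = -103 (z = -53 - 50 = -103)
j(B) = -103 + B (j(B) = B - 103 = -103 + B)
sqrt(s + j(68)) = sqrt(-1679 + (-103 + 68)) = sqrt(-1679 - 35) = sqrt(-1714) = I*sqrt(1714)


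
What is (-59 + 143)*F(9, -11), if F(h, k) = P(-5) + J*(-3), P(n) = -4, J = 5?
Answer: -1596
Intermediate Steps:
F(h, k) = -19 (F(h, k) = -4 + 5*(-3) = -4 - 15 = -19)
(-59 + 143)*F(9, -11) = (-59 + 143)*(-19) = 84*(-19) = -1596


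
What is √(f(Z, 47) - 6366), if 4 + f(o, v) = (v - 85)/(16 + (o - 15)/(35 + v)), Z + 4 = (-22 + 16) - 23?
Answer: I*√159082221/158 ≈ 79.828*I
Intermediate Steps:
Z = -33 (Z = -4 + ((-22 + 16) - 23) = -4 + (-6 - 23) = -4 - 29 = -33)
f(o, v) = -4 + (-85 + v)/(16 + (-15 + o)/(35 + v)) (f(o, v) = -4 + (v - 85)/(16 + (o - 15)/(35 + v)) = -4 + (-85 + v)/(16 + (-15 + o)/(35 + v)))
√(f(Z, 47) - 6366) = √((-5155 + 47² - 114*47 - 4*(-33))/(545 - 33 + 16*47) - 6366) = √((-5155 + 2209 - 5358 + 132)/(545 - 33 + 752) - 6366) = √(-8172/1264 - 6366) = √((1/1264)*(-8172) - 6366) = √(-2043/316 - 6366) = √(-2013699/316) = I*√159082221/158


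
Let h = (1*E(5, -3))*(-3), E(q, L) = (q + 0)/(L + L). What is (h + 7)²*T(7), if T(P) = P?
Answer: 2527/4 ≈ 631.75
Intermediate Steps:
E(q, L) = q/(2*L) (E(q, L) = q/((2*L)) = q*(1/(2*L)) = q/(2*L))
h = 5/2 (h = (1*((½)*5/(-3)))*(-3) = (1*((½)*5*(-⅓)))*(-3) = (1*(-⅚))*(-3) = -⅚*(-3) = 5/2 ≈ 2.5000)
(h + 7)²*T(7) = (5/2 + 7)²*7 = (19/2)²*7 = (361/4)*7 = 2527/4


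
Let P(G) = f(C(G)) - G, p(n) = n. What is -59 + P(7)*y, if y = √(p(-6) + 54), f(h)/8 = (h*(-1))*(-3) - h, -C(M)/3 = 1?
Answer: -59 - 220*√3 ≈ -440.05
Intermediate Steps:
C(M) = -3 (C(M) = -3*1 = -3)
f(h) = 16*h (f(h) = 8*((h*(-1))*(-3) - h) = 8*(-h*(-3) - h) = 8*(3*h - h) = 8*(2*h) = 16*h)
y = 4*√3 (y = √(-6 + 54) = √48 = 4*√3 ≈ 6.9282)
P(G) = -48 - G (P(G) = 16*(-3) - G = -48 - G)
-59 + P(7)*y = -59 + (-48 - 1*7)*(4*√3) = -59 + (-48 - 7)*(4*√3) = -59 - 220*√3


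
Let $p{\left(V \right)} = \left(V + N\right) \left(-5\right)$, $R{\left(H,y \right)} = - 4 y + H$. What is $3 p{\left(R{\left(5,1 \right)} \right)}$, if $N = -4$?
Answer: $45$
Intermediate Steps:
$R{\left(H,y \right)} = H - 4 y$
$p{\left(V \right)} = 20 - 5 V$ ($p{\left(V \right)} = \left(V - 4\right) \left(-5\right) = \left(-4 + V\right) \left(-5\right) = 20 - 5 V$)
$3 p{\left(R{\left(5,1 \right)} \right)} = 3 \left(20 - 5 \left(5 - 4\right)\right) = 3 \left(20 - 5\right) = 3 \cdot 15 = 45$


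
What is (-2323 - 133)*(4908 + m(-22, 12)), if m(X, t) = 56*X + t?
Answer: -9057728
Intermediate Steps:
m(X, t) = t + 56*X
(-2323 - 133)*(4908 + m(-22, 12)) = (-2323 - 133)*(4908 + (12 + 56*(-22))) = -2456*(4908 + (12 - 1232)) = -2456*(4908 - 1220) = -2456*3688 = -9057728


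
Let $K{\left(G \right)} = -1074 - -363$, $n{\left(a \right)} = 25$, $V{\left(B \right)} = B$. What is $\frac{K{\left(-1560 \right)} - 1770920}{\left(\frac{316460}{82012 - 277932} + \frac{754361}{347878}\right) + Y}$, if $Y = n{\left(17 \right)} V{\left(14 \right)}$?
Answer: $- \frac{3018693477290164}{597309878781} \approx -5053.8$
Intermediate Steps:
$Y = 350$ ($Y = 25 \cdot 14 = 350$)
$K{\left(G \right)} = -711$ ($K{\left(G \right)} = -1074 + 363 = -711$)
$\frac{K{\left(-1560 \right)} - 1770920}{\left(\frac{316460}{82012 - 277932} + \frac{754361}{347878}\right) + Y} = \frac{-711 - 1770920}{\left(\frac{316460}{82012 - 277932} + \frac{754361}{347878}\right) + 350} = - \frac{1771631}{\left(\frac{316460}{-195920} + 754361 \cdot \frac{1}{347878}\right) + 350} = - \frac{1771631}{\left(316460 \left(- \frac{1}{195920}\right) + \frac{754361}{347878}\right) + 350} = - \frac{1771631}{\left(- \frac{15823}{9796} + \frac{754361}{347878}\right) + 350} = - \frac{1771631}{\frac{942623381}{1703906444} + 350} = - \frac{1771631}{\frac{597309878781}{1703906444}} = \left(-1771631\right) \frac{1703906444}{597309878781} = - \frac{3018693477290164}{597309878781}$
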